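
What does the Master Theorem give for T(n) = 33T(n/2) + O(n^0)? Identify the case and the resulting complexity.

Master Theorem for T(n) = 33T(n/2) + O(n^0):

a = 33, b = 2, c = 0
log_b(a) = log_2(33) = 5.0444

Case 1: c = 0 < log_2(33) = 5.0444
T(n) = O(n^(log_2 33))

For T(n) = 33T(n/2) + O(n^0): log_2(33) = 5.0444. This is Case 1 of the Master Theorem (c < log_b(a), work dominated by leaves), giving O(n^(log_2 33)).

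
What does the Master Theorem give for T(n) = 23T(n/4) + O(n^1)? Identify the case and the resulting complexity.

Master Theorem for T(n) = 23T(n/4) + O(n^1):

a = 23, b = 4, c = 1
log_b(a) = log_4(23) = 2.2618

Case 1: c = 1 < log_4(23) = 2.2618
T(n) = O(n^(log_4 23))

For T(n) = 23T(n/4) + O(n^1): log_4(23) = 2.2618. This is Case 1 of the Master Theorem (c < log_b(a), work dominated by leaves), giving O(n^(log_4 23)).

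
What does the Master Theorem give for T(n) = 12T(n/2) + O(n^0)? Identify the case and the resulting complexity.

Master Theorem for T(n) = 12T(n/2) + O(n^0):

a = 12, b = 2, c = 0
log_b(a) = log_2(12) = 3.5850

Case 1: c = 0 < log_2(12) = 3.5850
T(n) = O(n^(log_2 12))

For T(n) = 12T(n/2) + O(n^0): log_2(12) = 3.5850. This is Case 1 of the Master Theorem (c < log_b(a), work dominated by leaves), giving O(n^(log_2 12)).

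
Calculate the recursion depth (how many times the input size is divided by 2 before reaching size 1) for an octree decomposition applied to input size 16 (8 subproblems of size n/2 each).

For divide and conquer with division factor 2:

Problem sizes at each level:
Level 0: 16
Level 1: 8
Level 2: 4
Level 3: 2
Level 4: 1

The root is level 0 and the size-1 base case is level 4 (the tree spans levels 0 through 4, i.e. 5 levels counting the root), so the depth is the number of divisions: log_2(16) = 4

The recursion tree depth is log_2(16) = 4. At each level, the problem size is divided by 2, so it takes 4 divisions to reduce to a base case of size 1. The algorithm makes 8 recursive calls at each level.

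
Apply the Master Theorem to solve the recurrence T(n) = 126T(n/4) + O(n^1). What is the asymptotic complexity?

Master Theorem for T(n) = 126T(n/4) + O(n^1):

a = 126, b = 4, c = 1
log_b(a) = log_4(126) = 3.4886

Case 1: c = 1 < log_4(126) = 3.4886
T(n) = O(n^(log_4 126))

For T(n) = 126T(n/4) + O(n^1): log_4(126) = 3.4886. This is Case 1 of the Master Theorem (c < log_b(a), work dominated by leaves), giving O(n^(log_4 126)).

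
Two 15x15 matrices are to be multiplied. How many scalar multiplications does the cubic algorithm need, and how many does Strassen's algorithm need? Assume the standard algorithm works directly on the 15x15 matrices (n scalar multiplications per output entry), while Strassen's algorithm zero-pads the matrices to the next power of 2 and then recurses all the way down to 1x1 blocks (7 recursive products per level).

Matrix multiplication for 15x15 matrices:

Strassen's algorithm requires power-of-2 dimensions. Pad 15x15 to 16x16 (next power of 2).

Standard algorithm: 15^3 = 3375 multiplications
Strassen's algorithm: 7^(log2(16)) = 7^4 = 2401 multiplications
Savings: 3375 - 2401 = 974 multiplications

Standard: 3375 multiplications (15^3). Strassen: 2401 multiplications (7^4, after padding to 16x16). Strassen reduces 8 recursive multiplications to 7 at each level.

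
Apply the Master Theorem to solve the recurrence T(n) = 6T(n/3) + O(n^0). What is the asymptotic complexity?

Master Theorem for T(n) = 6T(n/3) + O(n^0):

a = 6, b = 3, c = 0
log_b(a) = log_3(6) = 1.6309

Case 1: c = 0 < log_3(6) = 1.6309
T(n) = O(n^(log_3 6))

For T(n) = 6T(n/3) + O(n^0): log_3(6) = 1.6309. This is Case 1 of the Master Theorem (c < log_b(a), work dominated by leaves), giving O(n^(log_3 6)).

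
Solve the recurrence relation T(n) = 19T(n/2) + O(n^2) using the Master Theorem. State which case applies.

Master Theorem for T(n) = 19T(n/2) + O(n^2):

a = 19, b = 2, c = 2
log_b(a) = log_2(19) = 4.2479

Case 1: c = 2 < log_2(19) = 4.2479
T(n) = O(n^(log_2 19))

For T(n) = 19T(n/2) + O(n^2): log_2(19) = 4.2479. This is Case 1 of the Master Theorem (c < log_b(a), work dominated by leaves), giving O(n^(log_2 19)).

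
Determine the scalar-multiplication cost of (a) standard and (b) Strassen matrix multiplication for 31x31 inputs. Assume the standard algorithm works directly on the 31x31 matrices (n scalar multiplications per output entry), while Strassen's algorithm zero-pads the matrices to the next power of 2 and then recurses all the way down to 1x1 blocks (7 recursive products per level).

Matrix multiplication for 31x31 matrices:

Strassen's algorithm requires power-of-2 dimensions. Pad 31x31 to 32x32 (next power of 2).

Standard algorithm: 31^3 = 29791 multiplications
Strassen's algorithm: 7^(log2(32)) = 7^5 = 16807 multiplications
Savings: 29791 - 16807 = 12984 multiplications

Standard: 29791 multiplications (31^3). Strassen: 16807 multiplications (7^5, after padding to 32x32). Strassen reduces 8 recursive multiplications to 7 at each level.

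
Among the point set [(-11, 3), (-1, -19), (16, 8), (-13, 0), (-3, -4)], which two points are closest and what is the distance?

Computing all pairwise distances among 5 points:

d((-11, 3), (-1, -19)) = 24.1661
d((-11, 3), (16, 8)) = 27.4591
d((-11, 3), (-13, 0)) = 3.6056 <-- minimum
d((-11, 3), (-3, -4)) = 10.6301
d((-1, -19), (16, 8)) = 31.9061
d((-1, -19), (-13, 0)) = 22.4722
d((-1, -19), (-3, -4)) = 15.1327
d((16, 8), (-13, 0)) = 30.0832
d((16, 8), (-3, -4)) = 22.4722
d((-13, 0), (-3, -4)) = 10.7703

Closest pair: (-11, 3) and (-13, 0) with distance 3.6056

The closest pair is (-11, 3) and (-13, 0) with Euclidean distance 3.6056. For 5 points, brute-force pairwise comparison is shown above. For large n, the divide-and-conquer algorithm (sort by x, recurse on halves, check the dividing strip) achieves O(n log n).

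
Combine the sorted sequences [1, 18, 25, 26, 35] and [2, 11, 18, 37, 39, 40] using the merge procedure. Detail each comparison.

Merging process:

Compare 1 vs 2: take 1 from left. Merged: [1]
Compare 18 vs 2: take 2 from right. Merged: [1, 2]
Compare 18 vs 11: take 11 from right. Merged: [1, 2, 11]
Compare 18 vs 18: take 18 from left. Merged: [1, 2, 11, 18]
Compare 25 vs 18: take 18 from right. Merged: [1, 2, 11, 18, 18]
Compare 25 vs 37: take 25 from left. Merged: [1, 2, 11, 18, 18, 25]
Compare 26 vs 37: take 26 from left. Merged: [1, 2, 11, 18, 18, 25, 26]
Compare 35 vs 37: take 35 from left. Merged: [1, 2, 11, 18, 18, 25, 26, 35]
Append remaining from right: [37, 39, 40]. Merged: [1, 2, 11, 18, 18, 25, 26, 35, 37, 39, 40]

Final merged array: [1, 2, 11, 18, 18, 25, 26, 35, 37, 39, 40]
Total comparisons: 8

The merged array is [1, 2, 11, 18, 18, 25, 26, 35, 37, 39, 40], requiring 8 comparisons. The merge step runs in O(n) time where n is the total number of elements.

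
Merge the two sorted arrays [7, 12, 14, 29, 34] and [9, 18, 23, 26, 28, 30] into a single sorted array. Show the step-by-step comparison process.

Merging process:

Compare 7 vs 9: take 7 from left. Merged: [7]
Compare 12 vs 9: take 9 from right. Merged: [7, 9]
Compare 12 vs 18: take 12 from left. Merged: [7, 9, 12]
Compare 14 vs 18: take 14 from left. Merged: [7, 9, 12, 14]
Compare 29 vs 18: take 18 from right. Merged: [7, 9, 12, 14, 18]
Compare 29 vs 23: take 23 from right. Merged: [7, 9, 12, 14, 18, 23]
Compare 29 vs 26: take 26 from right. Merged: [7, 9, 12, 14, 18, 23, 26]
Compare 29 vs 28: take 28 from right. Merged: [7, 9, 12, 14, 18, 23, 26, 28]
Compare 29 vs 30: take 29 from left. Merged: [7, 9, 12, 14, 18, 23, 26, 28, 29]
Compare 34 vs 30: take 30 from right. Merged: [7, 9, 12, 14, 18, 23, 26, 28, 29, 30]
Append remaining from left: [34]. Merged: [7, 9, 12, 14, 18, 23, 26, 28, 29, 30, 34]

Final merged array: [7, 9, 12, 14, 18, 23, 26, 28, 29, 30, 34]
Total comparisons: 10

The merged array is [7, 9, 12, 14, 18, 23, 26, 28, 29, 30, 34], requiring 10 comparisons. The merge step runs in O(n) time where n is the total number of elements.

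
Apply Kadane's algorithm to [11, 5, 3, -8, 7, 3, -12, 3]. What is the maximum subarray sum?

Using Kadane's algorithm on [11, 5, 3, -8, 7, 3, -12, 3]:

Scanning through the array:
Position 1 (value 5): max_ending_here = 16, max_so_far = 16
Position 2 (value 3): max_ending_here = 19, max_so_far = 19
Position 3 (value -8): max_ending_here = 11, max_so_far = 19
Position 4 (value 7): max_ending_here = 18, max_so_far = 19
Position 5 (value 3): max_ending_here = 21, max_so_far = 21
Position 6 (value -12): max_ending_here = 9, max_so_far = 21
Position 7 (value 3): max_ending_here = 12, max_so_far = 21

Maximum subarray: [11, 5, 3, -8, 7, 3]
Maximum sum: 21

The maximum subarray is [11, 5, 3, -8, 7, 3] with sum 21. This subarray runs from index 0 to index 5.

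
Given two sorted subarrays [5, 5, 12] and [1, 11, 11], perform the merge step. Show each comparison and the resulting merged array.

Merging process:

Compare 5 vs 1: take 1 from right. Merged: [1]
Compare 5 vs 11: take 5 from left. Merged: [1, 5]
Compare 5 vs 11: take 5 from left. Merged: [1, 5, 5]
Compare 12 vs 11: take 11 from right. Merged: [1, 5, 5, 11]
Compare 12 vs 11: take 11 from right. Merged: [1, 5, 5, 11, 11]
Append remaining from left: [12]. Merged: [1, 5, 5, 11, 11, 12]

Final merged array: [1, 5, 5, 11, 11, 12]
Total comparisons: 5

The merged array is [1, 5, 5, 11, 11, 12], requiring 5 comparisons. The merge step runs in O(n) time where n is the total number of elements.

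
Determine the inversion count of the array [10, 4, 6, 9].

Finding inversions in [10, 4, 6, 9]:

(0, 1): arr[0]=10 > arr[1]=4
(0, 2): arr[0]=10 > arr[2]=6
(0, 3): arr[0]=10 > arr[3]=9

Total inversions: 3

The array has 3 inversion(s): (0,1), (0,2), (0,3). Each pair (i,j) satisfies i < j and arr[i] > arr[j].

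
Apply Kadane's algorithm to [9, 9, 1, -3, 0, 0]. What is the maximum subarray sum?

Using Kadane's algorithm on [9, 9, 1, -3, 0, 0]:

Scanning through the array:
Position 1 (value 9): max_ending_here = 18, max_so_far = 18
Position 2 (value 1): max_ending_here = 19, max_so_far = 19
Position 3 (value -3): max_ending_here = 16, max_so_far = 19
Position 4 (value 0): max_ending_here = 16, max_so_far = 19
Position 5 (value 0): max_ending_here = 16, max_so_far = 19

Maximum subarray: [9, 9, 1]
Maximum sum: 19

The maximum subarray is [9, 9, 1] with sum 19. This subarray runs from index 0 to index 2.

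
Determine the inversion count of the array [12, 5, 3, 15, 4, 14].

Finding inversions in [12, 5, 3, 15, 4, 14]:

(0, 1): arr[0]=12 > arr[1]=5
(0, 2): arr[0]=12 > arr[2]=3
(0, 4): arr[0]=12 > arr[4]=4
(1, 2): arr[1]=5 > arr[2]=3
(1, 4): arr[1]=5 > arr[4]=4
(3, 4): arr[3]=15 > arr[4]=4
(3, 5): arr[3]=15 > arr[5]=14

Total inversions: 7

The array has 7 inversion(s): (0,1), (0,2), (0,4), (1,2), (1,4), (3,4), (3,5). Each pair (i,j) satisfies i < j and arr[i] > arr[j].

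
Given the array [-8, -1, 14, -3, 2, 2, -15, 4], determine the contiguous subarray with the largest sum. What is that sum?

Using Kadane's algorithm on [-8, -1, 14, -3, 2, 2, -15, 4]:

Scanning through the array:
Position 1 (value -1): max_ending_here = -1, max_so_far = -1
Position 2 (value 14): max_ending_here = 14, max_so_far = 14
Position 3 (value -3): max_ending_here = 11, max_so_far = 14
Position 4 (value 2): max_ending_here = 13, max_so_far = 14
Position 5 (value 2): max_ending_here = 15, max_so_far = 15
Position 6 (value -15): max_ending_here = 0, max_so_far = 15
Position 7 (value 4): max_ending_here = 4, max_so_far = 15

Maximum subarray: [14, -3, 2, 2]
Maximum sum: 15

The maximum subarray is [14, -3, 2, 2] with sum 15. This subarray runs from index 2 to index 5.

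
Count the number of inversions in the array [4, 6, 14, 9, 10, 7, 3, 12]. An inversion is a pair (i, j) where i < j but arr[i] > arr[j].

Finding inversions in [4, 6, 14, 9, 10, 7, 3, 12]:

(0, 6): arr[0]=4 > arr[6]=3
(1, 6): arr[1]=6 > arr[6]=3
(2, 3): arr[2]=14 > arr[3]=9
(2, 4): arr[2]=14 > arr[4]=10
(2, 5): arr[2]=14 > arr[5]=7
(2, 6): arr[2]=14 > arr[6]=3
(2, 7): arr[2]=14 > arr[7]=12
(3, 5): arr[3]=9 > arr[5]=7
(3, 6): arr[3]=9 > arr[6]=3
(4, 5): arr[4]=10 > arr[5]=7
(4, 6): arr[4]=10 > arr[6]=3
(5, 6): arr[5]=7 > arr[6]=3

Total inversions: 12

The array has 12 inversion(s): (0,6), (1,6), (2,3), (2,4), (2,5), (2,6), (2,7), (3,5), (3,6), (4,5), (4,6), (5,6). Each pair (i,j) satisfies i < j and arr[i] > arr[j].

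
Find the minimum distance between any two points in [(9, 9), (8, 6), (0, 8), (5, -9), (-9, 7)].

Computing all pairwise distances among 5 points:

d((9, 9), (8, 6)) = 3.1623 <-- minimum
d((9, 9), (0, 8)) = 9.0554
d((9, 9), (5, -9)) = 18.4391
d((9, 9), (-9, 7)) = 18.1108
d((8, 6), (0, 8)) = 8.2462
d((8, 6), (5, -9)) = 15.2971
d((8, 6), (-9, 7)) = 17.0294
d((0, 8), (5, -9)) = 17.72
d((0, 8), (-9, 7)) = 9.0554
d((5, -9), (-9, 7)) = 21.2603

Closest pair: (9, 9) and (8, 6) with distance 3.1623

The closest pair is (9, 9) and (8, 6) with Euclidean distance 3.1623. For 5 points, brute-force pairwise comparison is shown above. For large n, the divide-and-conquer algorithm (sort by x, recurse on halves, check the dividing strip) achieves O(n log n).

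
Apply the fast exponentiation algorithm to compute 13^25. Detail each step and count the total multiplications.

Computing 13^25 by squaring (build up from 13^1; each line after the first costs one multiplication):

13^1 = 13
13^2 = (13^1)^2 = 13^2 = 169
13^3 = 13 * 13^2 = 13 * 169 = 2197
13^6 = (13^3)^2 = 2197^2 = 4826809
13^12 = (13^6)^2 = 4826809^2 = 23298085122481
13^24 = (13^12)^2 = 23298085122481^2 = 542800770374370512771595361
13^25 = 13 * 13^24 = 13 * 542800770374370512771595361 = 7056410014866816666030739693

Result: 7056410014866816666030739693
Multiplications needed: 6 (6 lines after 13^1)

13^25 = 7056410014866816666030739693. Using exponentiation by squaring, this requires 6 multiplications. The key idea: if the exponent is even, square the half-power; if odd, multiply by the base once.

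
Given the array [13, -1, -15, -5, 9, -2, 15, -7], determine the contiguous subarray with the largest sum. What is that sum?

Using Kadane's algorithm on [13, -1, -15, -5, 9, -2, 15, -7]:

Scanning through the array:
Position 1 (value -1): max_ending_here = 12, max_so_far = 13
Position 2 (value -15): max_ending_here = -3, max_so_far = 13
Position 3 (value -5): max_ending_here = -5, max_so_far = 13
Position 4 (value 9): max_ending_here = 9, max_so_far = 13
Position 5 (value -2): max_ending_here = 7, max_so_far = 13
Position 6 (value 15): max_ending_here = 22, max_so_far = 22
Position 7 (value -7): max_ending_here = 15, max_so_far = 22

Maximum subarray: [9, -2, 15]
Maximum sum: 22

The maximum subarray is [9, -2, 15] with sum 22. This subarray runs from index 4 to index 6.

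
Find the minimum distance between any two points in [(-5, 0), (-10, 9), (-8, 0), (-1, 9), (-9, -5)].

Computing all pairwise distances among 5 points:

d((-5, 0), (-10, 9)) = 10.2956
d((-5, 0), (-8, 0)) = 3.0 <-- minimum
d((-5, 0), (-1, 9)) = 9.8489
d((-5, 0), (-9, -5)) = 6.4031
d((-10, 9), (-8, 0)) = 9.2195
d((-10, 9), (-1, 9)) = 9.0
d((-10, 9), (-9, -5)) = 14.0357
d((-8, 0), (-1, 9)) = 11.4018
d((-8, 0), (-9, -5)) = 5.099
d((-1, 9), (-9, -5)) = 16.1245

Closest pair: (-5, 0) and (-8, 0) with distance 3.0

The closest pair is (-5, 0) and (-8, 0) with Euclidean distance 3.0. For 5 points, brute-force pairwise comparison is shown above. For large n, the divide-and-conquer algorithm (sort by x, recurse on halves, check the dividing strip) achieves O(n log n).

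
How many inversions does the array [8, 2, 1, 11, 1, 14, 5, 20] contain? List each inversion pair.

Finding inversions in [8, 2, 1, 11, 1, 14, 5, 20]:

(0, 1): arr[0]=8 > arr[1]=2
(0, 2): arr[0]=8 > arr[2]=1
(0, 4): arr[0]=8 > arr[4]=1
(0, 6): arr[0]=8 > arr[6]=5
(1, 2): arr[1]=2 > arr[2]=1
(1, 4): arr[1]=2 > arr[4]=1
(3, 4): arr[3]=11 > arr[4]=1
(3, 6): arr[3]=11 > arr[6]=5
(5, 6): arr[5]=14 > arr[6]=5

Total inversions: 9

The array has 9 inversion(s): (0,1), (0,2), (0,4), (0,6), (1,2), (1,4), (3,4), (3,6), (5,6). Each pair (i,j) satisfies i < j and arr[i] > arr[j].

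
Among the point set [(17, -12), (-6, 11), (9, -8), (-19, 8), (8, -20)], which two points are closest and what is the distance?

Computing all pairwise distances among 5 points:

d((17, -12), (-6, 11)) = 32.5269
d((17, -12), (9, -8)) = 8.9443 <-- minimum
d((17, -12), (-19, 8)) = 41.1825
d((17, -12), (8, -20)) = 12.0416
d((-6, 11), (9, -8)) = 24.2074
d((-6, 11), (-19, 8)) = 13.3417
d((-6, 11), (8, -20)) = 34.0147
d((9, -8), (-19, 8)) = 32.249
d((9, -8), (8, -20)) = 12.0416
d((-19, 8), (8, -20)) = 38.8973

Closest pair: (17, -12) and (9, -8) with distance 8.9443

The closest pair is (17, -12) and (9, -8) with Euclidean distance 8.9443. For 5 points, brute-force pairwise comparison is shown above. For large n, the divide-and-conquer algorithm (sort by x, recurse on halves, check the dividing strip) achieves O(n log n).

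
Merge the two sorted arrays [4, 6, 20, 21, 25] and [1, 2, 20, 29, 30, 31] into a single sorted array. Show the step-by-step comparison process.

Merging process:

Compare 4 vs 1: take 1 from right. Merged: [1]
Compare 4 vs 2: take 2 from right. Merged: [1, 2]
Compare 4 vs 20: take 4 from left. Merged: [1, 2, 4]
Compare 6 vs 20: take 6 from left. Merged: [1, 2, 4, 6]
Compare 20 vs 20: take 20 from left. Merged: [1, 2, 4, 6, 20]
Compare 21 vs 20: take 20 from right. Merged: [1, 2, 4, 6, 20, 20]
Compare 21 vs 29: take 21 from left. Merged: [1, 2, 4, 6, 20, 20, 21]
Compare 25 vs 29: take 25 from left. Merged: [1, 2, 4, 6, 20, 20, 21, 25]
Append remaining from right: [29, 30, 31]. Merged: [1, 2, 4, 6, 20, 20, 21, 25, 29, 30, 31]

Final merged array: [1, 2, 4, 6, 20, 20, 21, 25, 29, 30, 31]
Total comparisons: 8

The merged array is [1, 2, 4, 6, 20, 20, 21, 25, 29, 30, 31], requiring 8 comparisons. The merge step runs in O(n) time where n is the total number of elements.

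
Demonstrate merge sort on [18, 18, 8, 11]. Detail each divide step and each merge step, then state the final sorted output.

Merge sort trace:

Split: [18, 18, 8, 11] -> [18, 18] and [8, 11]
  Split: [18, 18] -> [18] and [18]
  Merge: [18] + [18] -> [18, 18]
  Split: [8, 11] -> [8] and [11]
  Merge: [8] + [11] -> [8, 11]
Merge: [18, 18] + [8, 11] -> [8, 11, 18, 18]

Final sorted array: [8, 11, 18, 18]

The merge sort proceeds by recursively splitting the array and merging sorted halves.
After all merges, the sorted array is [8, 11, 18, 18].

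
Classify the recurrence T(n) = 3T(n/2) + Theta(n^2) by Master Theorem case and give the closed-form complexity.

Master Theorem for T(n) = 3T(n/2) + O(n^2):

a = 3, b = 2, c = 2
log_b(a) = log_2(3) = 1.5850

Case 3: c = 2 > log_2(3) = 1.5850
T(n) = O(n^2) = O(n^2)

For T(n) = 3T(n/2) + O(n^2): log_2(3) = 1.5850. This is Case 3 of the Master Theorem (c > log_b(a), work dominated by root), giving O(n^2).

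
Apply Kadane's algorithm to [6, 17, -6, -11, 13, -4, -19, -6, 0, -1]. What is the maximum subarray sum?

Using Kadane's algorithm on [6, 17, -6, -11, 13, -4, -19, -6, 0, -1]:

Scanning through the array:
Position 1 (value 17): max_ending_here = 23, max_so_far = 23
Position 2 (value -6): max_ending_here = 17, max_so_far = 23
Position 3 (value -11): max_ending_here = 6, max_so_far = 23
Position 4 (value 13): max_ending_here = 19, max_so_far = 23
Position 5 (value -4): max_ending_here = 15, max_so_far = 23
Position 6 (value -19): max_ending_here = -4, max_so_far = 23
Position 7 (value -6): max_ending_here = -6, max_so_far = 23
Position 8 (value 0): max_ending_here = 0, max_so_far = 23
Position 9 (value -1): max_ending_here = -1, max_so_far = 23

Maximum subarray: [6, 17]
Maximum sum: 23

The maximum subarray is [6, 17] with sum 23. This subarray runs from index 0 to index 1.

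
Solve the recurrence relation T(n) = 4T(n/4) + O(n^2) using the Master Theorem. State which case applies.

Master Theorem for T(n) = 4T(n/4) + O(n^2):

a = 4, b = 4, c = 2
log_b(a) = log_4(4) = 1.0000

Case 3: c = 2 > log_4(4) = 1.0000
T(n) = O(n^2) = O(n^2)

For T(n) = 4T(n/4) + O(n^2): log_4(4) = 1.0000. This is Case 3 of the Master Theorem (c > log_b(a), work dominated by root), giving O(n^2).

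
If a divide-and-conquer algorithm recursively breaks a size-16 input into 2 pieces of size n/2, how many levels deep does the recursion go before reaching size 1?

For divide and conquer with division factor 2:

Problem sizes at each level:
Level 0: 16
Level 1: 8
Level 2: 4
Level 3: 2
Level 4: 1

The root is level 0 and the size-1 base case is level 4 (the tree spans levels 0 through 4, i.e. 5 levels counting the root), so the depth is the number of divisions: log_2(16) = 4

The recursion tree depth is log_2(16) = 4. At each level, the problem size is divided by 2, so it takes 4 divisions to reduce to a base case of size 1. The algorithm makes 2 recursive calls at each level.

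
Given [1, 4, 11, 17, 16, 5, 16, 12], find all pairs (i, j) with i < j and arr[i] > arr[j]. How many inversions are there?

Finding inversions in [1, 4, 11, 17, 16, 5, 16, 12]:

(2, 5): arr[2]=11 > arr[5]=5
(3, 4): arr[3]=17 > arr[4]=16
(3, 5): arr[3]=17 > arr[5]=5
(3, 6): arr[3]=17 > arr[6]=16
(3, 7): arr[3]=17 > arr[7]=12
(4, 5): arr[4]=16 > arr[5]=5
(4, 7): arr[4]=16 > arr[7]=12
(6, 7): arr[6]=16 > arr[7]=12

Total inversions: 8

The array has 8 inversion(s): (2,5), (3,4), (3,5), (3,6), (3,7), (4,5), (4,7), (6,7). Each pair (i,j) satisfies i < j and arr[i] > arr[j].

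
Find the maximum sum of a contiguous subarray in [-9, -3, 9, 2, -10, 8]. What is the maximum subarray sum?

Using Kadane's algorithm on [-9, -3, 9, 2, -10, 8]:

Scanning through the array:
Position 1 (value -3): max_ending_here = -3, max_so_far = -3
Position 2 (value 9): max_ending_here = 9, max_so_far = 9
Position 3 (value 2): max_ending_here = 11, max_so_far = 11
Position 4 (value -10): max_ending_here = 1, max_so_far = 11
Position 5 (value 8): max_ending_here = 9, max_so_far = 11

Maximum subarray: [9, 2]
Maximum sum: 11

The maximum subarray is [9, 2] with sum 11. This subarray runs from index 2 to index 3.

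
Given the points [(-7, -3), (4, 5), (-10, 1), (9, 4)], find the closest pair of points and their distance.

Computing all pairwise distances among 4 points:

d((-7, -3), (4, 5)) = 13.6015
d((-7, -3), (-10, 1)) = 5.0 <-- minimum
d((-7, -3), (9, 4)) = 17.4642
d((4, 5), (-10, 1)) = 14.5602
d((4, 5), (9, 4)) = 5.099
d((-10, 1), (9, 4)) = 19.2354

Closest pair: (-7, -3) and (-10, 1) with distance 5.0

The closest pair is (-7, -3) and (-10, 1) with Euclidean distance 5.0. For 4 points, brute-force pairwise comparison is shown above. For large n, the divide-and-conquer algorithm (sort by x, recurse on halves, check the dividing strip) achieves O(n log n).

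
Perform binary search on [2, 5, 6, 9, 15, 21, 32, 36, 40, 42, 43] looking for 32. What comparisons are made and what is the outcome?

Binary search for 32 in [2, 5, 6, 9, 15, 21, 32, 36, 40, 42, 43]:

lo=0, hi=10, mid=5, arr[mid]=21 -> 21 < 32, search right half
lo=6, hi=10, mid=8, arr[mid]=40 -> 40 > 32, search left half
lo=6, hi=7, mid=6, arr[mid]=32 -> Found target at index 6!

Binary search finds 32 at index 6 after 3 comparisons. The search repeatedly halves the search space by comparing with the middle element.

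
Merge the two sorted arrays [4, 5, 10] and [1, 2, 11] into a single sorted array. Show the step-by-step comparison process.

Merging process:

Compare 4 vs 1: take 1 from right. Merged: [1]
Compare 4 vs 2: take 2 from right. Merged: [1, 2]
Compare 4 vs 11: take 4 from left. Merged: [1, 2, 4]
Compare 5 vs 11: take 5 from left. Merged: [1, 2, 4, 5]
Compare 10 vs 11: take 10 from left. Merged: [1, 2, 4, 5, 10]
Append remaining from right: [11]. Merged: [1, 2, 4, 5, 10, 11]

Final merged array: [1, 2, 4, 5, 10, 11]
Total comparisons: 5

The merged array is [1, 2, 4, 5, 10, 11], requiring 5 comparisons. The merge step runs in O(n) time where n is the total number of elements.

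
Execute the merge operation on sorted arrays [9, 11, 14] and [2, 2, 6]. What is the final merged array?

Merging process:

Compare 9 vs 2: take 2 from right. Merged: [2]
Compare 9 vs 2: take 2 from right. Merged: [2, 2]
Compare 9 vs 6: take 6 from right. Merged: [2, 2, 6]
Append remaining from left: [9, 11, 14]. Merged: [2, 2, 6, 9, 11, 14]

Final merged array: [2, 2, 6, 9, 11, 14]
Total comparisons: 3

The merged array is [2, 2, 6, 9, 11, 14], requiring 3 comparisons. The merge step runs in O(n) time where n is the total number of elements.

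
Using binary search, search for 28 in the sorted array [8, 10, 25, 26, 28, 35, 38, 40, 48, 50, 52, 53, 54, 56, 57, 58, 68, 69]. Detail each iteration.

Binary search for 28 in [8, 10, 25, 26, 28, 35, 38, 40, 48, 50, 52, 53, 54, 56, 57, 58, 68, 69]:

lo=0, hi=17, mid=8, arr[mid]=48 -> 48 > 28, search left half
lo=0, hi=7, mid=3, arr[mid]=26 -> 26 < 28, search right half
lo=4, hi=7, mid=5, arr[mid]=35 -> 35 > 28, search left half
lo=4, hi=4, mid=4, arr[mid]=28 -> Found target at index 4!

Binary search finds 28 at index 4 after 4 comparisons. The search repeatedly halves the search space by comparing with the middle element.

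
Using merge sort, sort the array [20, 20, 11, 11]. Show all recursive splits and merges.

Merge sort trace:

Split: [20, 20, 11, 11] -> [20, 20] and [11, 11]
  Split: [20, 20] -> [20] and [20]
  Merge: [20] + [20] -> [20, 20]
  Split: [11, 11] -> [11] and [11]
  Merge: [11] + [11] -> [11, 11]
Merge: [20, 20] + [11, 11] -> [11, 11, 20, 20]

Final sorted array: [11, 11, 20, 20]

The merge sort proceeds by recursively splitting the array and merging sorted halves.
After all merges, the sorted array is [11, 11, 20, 20].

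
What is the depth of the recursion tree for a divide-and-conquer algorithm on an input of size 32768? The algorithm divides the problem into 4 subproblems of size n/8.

For divide and conquer with division factor 8:

Problem sizes at each level:
Level 0: 32768
Level 1: 4096
Level 2: 512
Level 3: 64
Level 4: 8
Level 5: 1

The root is level 0 and the size-1 base case is level 5 (the tree spans levels 0 through 5, i.e. 6 levels counting the root), so the depth is the number of divisions: log_8(32768) = 5

The recursion tree depth is log_8(32768) = 5. At each level, the problem size is divided by 8, so it takes 5 divisions to reduce to a base case of size 1. The algorithm makes 4 recursive calls at each level.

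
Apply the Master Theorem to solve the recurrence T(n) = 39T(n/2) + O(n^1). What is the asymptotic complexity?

Master Theorem for T(n) = 39T(n/2) + O(n^1):

a = 39, b = 2, c = 1
log_b(a) = log_2(39) = 5.2854

Case 1: c = 1 < log_2(39) = 5.2854
T(n) = O(n^(log_2 39))

For T(n) = 39T(n/2) + O(n^1): log_2(39) = 5.2854. This is Case 1 of the Master Theorem (c < log_b(a), work dominated by leaves), giving O(n^(log_2 39)).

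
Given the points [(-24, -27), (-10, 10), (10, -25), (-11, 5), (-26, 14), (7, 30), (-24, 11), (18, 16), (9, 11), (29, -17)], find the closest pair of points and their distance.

Computing all pairwise distances among 10 points:

d((-24, -27), (-10, 10)) = 39.5601
d((-24, -27), (10, -25)) = 34.0588
d((-24, -27), (-11, 5)) = 34.5398
d((-24, -27), (-26, 14)) = 41.0488
d((-24, -27), (7, 30)) = 64.8845
d((-24, -27), (-24, 11)) = 38.0
d((-24, -27), (18, 16)) = 60.1082
d((-24, -27), (9, 11)) = 50.3289
d((-24, -27), (29, -17)) = 53.9351
d((-10, 10), (10, -25)) = 40.3113
d((-10, 10), (-11, 5)) = 5.099
d((-10, 10), (-26, 14)) = 16.4924
d((-10, 10), (7, 30)) = 26.2488
d((-10, 10), (-24, 11)) = 14.0357
d((-10, 10), (18, 16)) = 28.6356
d((-10, 10), (9, 11)) = 19.0263
d((-10, 10), (29, -17)) = 47.4342
d((10, -25), (-11, 5)) = 36.6197
d((10, -25), (-26, 14)) = 53.0754
d((10, -25), (7, 30)) = 55.0818
d((10, -25), (-24, 11)) = 49.5177
d((10, -25), (18, 16)) = 41.7732
d((10, -25), (9, 11)) = 36.0139
d((10, -25), (29, -17)) = 20.6155
d((-11, 5), (-26, 14)) = 17.4929
d((-11, 5), (7, 30)) = 30.8058
d((-11, 5), (-24, 11)) = 14.3178
d((-11, 5), (18, 16)) = 31.0161
d((-11, 5), (9, 11)) = 20.8806
d((-11, 5), (29, -17)) = 45.6508
d((-26, 14), (7, 30)) = 36.6742
d((-26, 14), (-24, 11)) = 3.6056 <-- minimum
d((-26, 14), (18, 16)) = 44.0454
d((-26, 14), (9, 11)) = 35.1283
d((-26, 14), (29, -17)) = 63.1348
d((7, 30), (-24, 11)) = 36.3593
d((7, 30), (18, 16)) = 17.8045
d((7, 30), (9, 11)) = 19.105
d((7, 30), (29, -17)) = 51.8941
d((-24, 11), (18, 16)) = 42.2966
d((-24, 11), (9, 11)) = 33.0
d((-24, 11), (29, -17)) = 59.9416
d((18, 16), (9, 11)) = 10.2956
d((18, 16), (29, -17)) = 34.7851
d((9, 11), (29, -17)) = 34.4093

Closest pair: (-26, 14) and (-24, 11) with distance 3.6056

The closest pair is (-26, 14) and (-24, 11) with Euclidean distance 3.6056. For 10 points, brute-force pairwise comparison is shown above. For large n, the divide-and-conquer algorithm (sort by x, recurse on halves, check the dividing strip) achieves O(n log n).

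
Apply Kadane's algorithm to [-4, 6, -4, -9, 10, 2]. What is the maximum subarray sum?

Using Kadane's algorithm on [-4, 6, -4, -9, 10, 2]:

Scanning through the array:
Position 1 (value 6): max_ending_here = 6, max_so_far = 6
Position 2 (value -4): max_ending_here = 2, max_so_far = 6
Position 3 (value -9): max_ending_here = -7, max_so_far = 6
Position 4 (value 10): max_ending_here = 10, max_so_far = 10
Position 5 (value 2): max_ending_here = 12, max_so_far = 12

Maximum subarray: [10, 2]
Maximum sum: 12

The maximum subarray is [10, 2] with sum 12. This subarray runs from index 4 to index 5.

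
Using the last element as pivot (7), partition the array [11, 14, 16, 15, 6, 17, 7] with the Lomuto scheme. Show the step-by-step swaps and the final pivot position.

Lomuto partition with pivot = 7:

Initial array: [11, 14, 16, 15, 6, 17, 7]

arr[0]=11 > 7: no swap
arr[1]=14 > 7: no swap
arr[2]=16 > 7: no swap
arr[3]=15 > 7: no swap
arr[4]=6 <= 7: swap with position 0, array becomes [6, 14, 16, 15, 11, 17, 7]
arr[5]=17 > 7: no swap

Place pivot at position 1: [6, 7, 16, 15, 11, 17, 14]
Pivot position: 1

After partitioning with pivot 7, the array becomes [6, 7, 16, 15, 11, 17, 14]. The pivot is placed at index 1. All elements to the left of the pivot are <= 7, and all elements to the right are > 7.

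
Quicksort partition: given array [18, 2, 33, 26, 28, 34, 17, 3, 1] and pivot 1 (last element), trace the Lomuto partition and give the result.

Lomuto partition with pivot = 1:

Initial array: [18, 2, 33, 26, 28, 34, 17, 3, 1]

arr[0]=18 > 1: no swap
arr[1]=2 > 1: no swap
arr[2]=33 > 1: no swap
arr[3]=26 > 1: no swap
arr[4]=28 > 1: no swap
arr[5]=34 > 1: no swap
arr[6]=17 > 1: no swap
arr[7]=3 > 1: no swap

Place pivot at position 0: [1, 2, 33, 26, 28, 34, 17, 3, 18]
Pivot position: 0

After partitioning with pivot 1, the array becomes [1, 2, 33, 26, 28, 34, 17, 3, 18]. The pivot is placed at index 0. All elements to the left of the pivot are <= 1, and all elements to the right are > 1.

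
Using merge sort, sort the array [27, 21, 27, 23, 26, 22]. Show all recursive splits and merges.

Merge sort trace:

Split: [27, 21, 27, 23, 26, 22] -> [27, 21, 27] and [23, 26, 22]
  Split: [27, 21, 27] -> [27] and [21, 27]
    Split: [21, 27] -> [21] and [27]
    Merge: [21] + [27] -> [21, 27]
  Merge: [27] + [21, 27] -> [21, 27, 27]
  Split: [23, 26, 22] -> [23] and [26, 22]
    Split: [26, 22] -> [26] and [22]
    Merge: [26] + [22] -> [22, 26]
  Merge: [23] + [22, 26] -> [22, 23, 26]
Merge: [21, 27, 27] + [22, 23, 26] -> [21, 22, 23, 26, 27, 27]

Final sorted array: [21, 22, 23, 26, 27, 27]

The merge sort proceeds by recursively splitting the array and merging sorted halves.
After all merges, the sorted array is [21, 22, 23, 26, 27, 27].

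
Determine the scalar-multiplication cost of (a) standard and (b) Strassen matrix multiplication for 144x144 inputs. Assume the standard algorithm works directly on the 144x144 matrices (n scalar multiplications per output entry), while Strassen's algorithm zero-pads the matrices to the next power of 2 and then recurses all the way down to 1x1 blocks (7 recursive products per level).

Matrix multiplication for 144x144 matrices:

Strassen's algorithm requires power-of-2 dimensions. Pad 144x144 to 256x256 (next power of 2).

Standard algorithm: 144^3 = 2985984 multiplications
Strassen's algorithm: 7^(log2(256)) = 7^8 = 5764801 multiplications
Difference: 2985984 - 5764801 = -2778817 (Strassen uses MORE here due to padding overhead — for small or just-over-power-of-2 n, padding can outweigh the per-level savings)

Standard: 2985984 multiplications (144^3). Strassen: 5764801 multiplications (7^8, after padding to 256x256). Strassen reduces 8 recursive multiplications to 7 at each level.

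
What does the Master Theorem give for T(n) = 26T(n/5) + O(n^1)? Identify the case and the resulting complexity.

Master Theorem for T(n) = 26T(n/5) + O(n^1):

a = 26, b = 5, c = 1
log_b(a) = log_5(26) = 2.0244

Case 1: c = 1 < log_5(26) = 2.0244
T(n) = O(n^(log_5 26))

For T(n) = 26T(n/5) + O(n^1): log_5(26) = 2.0244. This is Case 1 of the Master Theorem (c < log_b(a), work dominated by leaves), giving O(n^(log_5 26)).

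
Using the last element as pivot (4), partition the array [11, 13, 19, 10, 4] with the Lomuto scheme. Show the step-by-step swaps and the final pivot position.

Lomuto partition with pivot = 4:

Initial array: [11, 13, 19, 10, 4]

arr[0]=11 > 4: no swap
arr[1]=13 > 4: no swap
arr[2]=19 > 4: no swap
arr[3]=10 > 4: no swap

Place pivot at position 0: [4, 13, 19, 10, 11]
Pivot position: 0

After partitioning with pivot 4, the array becomes [4, 13, 19, 10, 11]. The pivot is placed at index 0. All elements to the left of the pivot are <= 4, and all elements to the right are > 4.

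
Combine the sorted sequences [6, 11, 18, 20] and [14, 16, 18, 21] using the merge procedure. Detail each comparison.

Merging process:

Compare 6 vs 14: take 6 from left. Merged: [6]
Compare 11 vs 14: take 11 from left. Merged: [6, 11]
Compare 18 vs 14: take 14 from right. Merged: [6, 11, 14]
Compare 18 vs 16: take 16 from right. Merged: [6, 11, 14, 16]
Compare 18 vs 18: take 18 from left. Merged: [6, 11, 14, 16, 18]
Compare 20 vs 18: take 18 from right. Merged: [6, 11, 14, 16, 18, 18]
Compare 20 vs 21: take 20 from left. Merged: [6, 11, 14, 16, 18, 18, 20]
Append remaining from right: [21]. Merged: [6, 11, 14, 16, 18, 18, 20, 21]

Final merged array: [6, 11, 14, 16, 18, 18, 20, 21]
Total comparisons: 7

The merged array is [6, 11, 14, 16, 18, 18, 20, 21], requiring 7 comparisons. The merge step runs in O(n) time where n is the total number of elements.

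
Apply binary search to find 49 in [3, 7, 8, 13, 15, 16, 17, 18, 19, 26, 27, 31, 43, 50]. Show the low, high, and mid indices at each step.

Binary search for 49 in [3, 7, 8, 13, 15, 16, 17, 18, 19, 26, 27, 31, 43, 50]:

lo=0, hi=13, mid=6, arr[mid]=17 -> 17 < 49, search right half
lo=7, hi=13, mid=10, arr[mid]=27 -> 27 < 49, search right half
lo=11, hi=13, mid=12, arr[mid]=43 -> 43 < 49, search right half
lo=13, hi=13, mid=13, arr[mid]=50 -> 50 > 49, search left half
lo=13 > hi=12, target 49 not found

Binary search determines that 49 is not in the array after 4 comparisons. The search space was exhausted without finding the target.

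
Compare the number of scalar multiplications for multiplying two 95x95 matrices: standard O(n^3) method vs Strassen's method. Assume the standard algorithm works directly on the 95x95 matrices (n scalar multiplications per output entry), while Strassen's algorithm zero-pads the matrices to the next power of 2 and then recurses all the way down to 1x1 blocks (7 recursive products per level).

Matrix multiplication for 95x95 matrices:

Strassen's algorithm requires power-of-2 dimensions. Pad 95x95 to 128x128 (next power of 2).

Standard algorithm: 95^3 = 857375 multiplications
Strassen's algorithm: 7^(log2(128)) = 7^7 = 823543 multiplications
Savings: 857375 - 823543 = 33832 multiplications

Standard: 857375 multiplications (95^3). Strassen: 823543 multiplications (7^7, after padding to 128x128). Strassen reduces 8 recursive multiplications to 7 at each level.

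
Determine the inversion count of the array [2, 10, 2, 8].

Finding inversions in [2, 10, 2, 8]:

(1, 2): arr[1]=10 > arr[2]=2
(1, 3): arr[1]=10 > arr[3]=8

Total inversions: 2

The array has 2 inversion(s): (1,2), (1,3). Each pair (i,j) satisfies i < j and arr[i] > arr[j].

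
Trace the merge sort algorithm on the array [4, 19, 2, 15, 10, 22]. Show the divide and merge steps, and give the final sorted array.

Merge sort trace:

Split: [4, 19, 2, 15, 10, 22] -> [4, 19, 2] and [15, 10, 22]
  Split: [4, 19, 2] -> [4] and [19, 2]
    Split: [19, 2] -> [19] and [2]
    Merge: [19] + [2] -> [2, 19]
  Merge: [4] + [2, 19] -> [2, 4, 19]
  Split: [15, 10, 22] -> [15] and [10, 22]
    Split: [10, 22] -> [10] and [22]
    Merge: [10] + [22] -> [10, 22]
  Merge: [15] + [10, 22] -> [10, 15, 22]
Merge: [2, 4, 19] + [10, 15, 22] -> [2, 4, 10, 15, 19, 22]

Final sorted array: [2, 4, 10, 15, 19, 22]

The merge sort proceeds by recursively splitting the array and merging sorted halves.
After all merges, the sorted array is [2, 4, 10, 15, 19, 22].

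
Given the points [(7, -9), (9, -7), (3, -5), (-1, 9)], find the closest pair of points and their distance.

Computing all pairwise distances among 4 points:

d((7, -9), (9, -7)) = 2.8284 <-- minimum
d((7, -9), (3, -5)) = 5.6569
d((7, -9), (-1, 9)) = 19.6977
d((9, -7), (3, -5)) = 6.3246
d((9, -7), (-1, 9)) = 18.868
d((3, -5), (-1, 9)) = 14.5602

Closest pair: (7, -9) and (9, -7) with distance 2.8284

The closest pair is (7, -9) and (9, -7) with Euclidean distance 2.8284. For 4 points, brute-force pairwise comparison is shown above. For large n, the divide-and-conquer algorithm (sort by x, recurse on halves, check the dividing strip) achieves O(n log n).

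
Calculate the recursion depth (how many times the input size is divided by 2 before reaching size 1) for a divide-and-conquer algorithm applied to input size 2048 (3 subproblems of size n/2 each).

For divide and conquer with division factor 2:

Problem sizes at each level:
Level 0: 2048
Level 1: 1024
Level 2: 512
Level 3: 256
Level 4: 128
Level 5: 64
Level 6: 32
Level 7: 16
Level 8: 8
Level 9: 4
Level 10: 2
Level 11: 1

The root is level 0 and the size-1 base case is level 11 (the tree spans levels 0 through 11, i.e. 12 levels counting the root), so the depth is the number of divisions: log_2(2048) = 11

The recursion tree depth is log_2(2048) = 11. At each level, the problem size is divided by 2, so it takes 11 divisions to reduce to a base case of size 1. The algorithm makes 3 recursive calls at each level.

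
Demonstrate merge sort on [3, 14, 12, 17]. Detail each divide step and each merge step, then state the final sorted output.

Merge sort trace:

Split: [3, 14, 12, 17] -> [3, 14] and [12, 17]
  Split: [3, 14] -> [3] and [14]
  Merge: [3] + [14] -> [3, 14]
  Split: [12, 17] -> [12] and [17]
  Merge: [12] + [17] -> [12, 17]
Merge: [3, 14] + [12, 17] -> [3, 12, 14, 17]

Final sorted array: [3, 12, 14, 17]

The merge sort proceeds by recursively splitting the array and merging sorted halves.
After all merges, the sorted array is [3, 12, 14, 17].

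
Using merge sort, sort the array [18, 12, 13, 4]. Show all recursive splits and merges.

Merge sort trace:

Split: [18, 12, 13, 4] -> [18, 12] and [13, 4]
  Split: [18, 12] -> [18] and [12]
  Merge: [18] + [12] -> [12, 18]
  Split: [13, 4] -> [13] and [4]
  Merge: [13] + [4] -> [4, 13]
Merge: [12, 18] + [4, 13] -> [4, 12, 13, 18]

Final sorted array: [4, 12, 13, 18]

The merge sort proceeds by recursively splitting the array and merging sorted halves.
After all merges, the sorted array is [4, 12, 13, 18].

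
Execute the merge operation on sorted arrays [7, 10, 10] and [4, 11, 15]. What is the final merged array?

Merging process:

Compare 7 vs 4: take 4 from right. Merged: [4]
Compare 7 vs 11: take 7 from left. Merged: [4, 7]
Compare 10 vs 11: take 10 from left. Merged: [4, 7, 10]
Compare 10 vs 11: take 10 from left. Merged: [4, 7, 10, 10]
Append remaining from right: [11, 15]. Merged: [4, 7, 10, 10, 11, 15]

Final merged array: [4, 7, 10, 10, 11, 15]
Total comparisons: 4

The merged array is [4, 7, 10, 10, 11, 15], requiring 4 comparisons. The merge step runs in O(n) time where n is the total number of elements.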